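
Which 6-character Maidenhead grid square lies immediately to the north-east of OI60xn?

OI70ao

Longitude subsquare x = 23; +1 → 24, wraps to 0 = a, carry into square.
Longitude square 6; +1 → 7.
Latitude subsquare n = 13; +1 → 14 = o.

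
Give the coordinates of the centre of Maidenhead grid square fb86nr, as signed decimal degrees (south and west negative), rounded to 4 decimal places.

Field F=5, B=1: +5·20° lon, +1·10° lat → SW at lon -80°, lat -80°.
Square 8, 6: +8·2° lon, +6·1° lat → SW at lon -64°, lat -74°.
Subsquare n=13, r=17: +13·0.0833333° lon, +17·0.0416667° lat → SW at lon -62.9167°, lat -73.2917°.
Cell spans 0.0833333° lon × 0.0416667° lat. Centre is SW corner plus half of each.
latitude -73.2708, longitude -62.8750.

-73.2708, -62.8750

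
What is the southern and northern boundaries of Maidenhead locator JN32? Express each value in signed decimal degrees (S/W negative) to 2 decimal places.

42.00, 43.00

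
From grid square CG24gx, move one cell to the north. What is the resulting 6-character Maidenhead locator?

CG25ga

Latitude subsquare x = 23; +1 → 24, wraps to 0 = a, carry into square.
Latitude square 4; +1 → 5.
The longitude characters are unchanged.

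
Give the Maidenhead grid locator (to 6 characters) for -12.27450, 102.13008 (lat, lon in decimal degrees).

Offset from 180°W / 90°S: lon 282.1301°, lat 77.7255°.
Field (20°×10°, letters A–R): lon ⌊282.1301/20⌋ = 14 → O; lat ⌊77.7255/10⌋ = 7 → H.
Square (2°×1°, digits 0–9): lon ⌊2.1301/2⌋ = 1; lat ⌊7.7255/1⌋ = 7.
Subsquare (5′×2.5′, letters a–x): lon ⌊0.1301/0.0833333⌋ = 1 → b; lat ⌊0.7255/0.0416667⌋ = 17 → r.

OH17br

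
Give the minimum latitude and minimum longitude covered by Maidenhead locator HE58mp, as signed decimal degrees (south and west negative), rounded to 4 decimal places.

-41.3750, -29.0000

Field H=7, E=4: +7·20° lon, +4·10° lat → SW at lon -40°, lat -50°.
Square 5, 8: +5·2° lon, +8·1° lat → SW at lon -30°, lat -42°.
Subsquare m=12, p=15: +12·0.0833333° lon, +15·0.0416667° lat → SW at lon -29°, lat -41.375°.
latitude -41.3750, longitude -29.0000.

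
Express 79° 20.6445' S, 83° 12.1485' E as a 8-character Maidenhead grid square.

Offset from 180°W / 90°S: lon 263.20247°, lat 10.65592°.
Field: 263.20247/20 → 13 → N, 10.65592/10 → 1 → B; chars NB.
Square: 3.20247/2 → 1, 0.65592/1 → 0; chars 10.
Subsquare: 1.20247/0.0833333 → 14 → o, 0.65592/0.0416667 → 15 → p; chars op.
Extended square: 0.03581/0.00833333 → 4, 0.03092/0.00416667 → 7; chars 47.

NB10op47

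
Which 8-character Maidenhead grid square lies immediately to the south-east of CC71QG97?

CC71rg06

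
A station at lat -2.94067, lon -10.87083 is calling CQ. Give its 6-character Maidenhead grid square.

Offset from 180°W / 90°S: lon 169.1292°, lat 87.0593°.
Field: lon ⌊169.1292/20⌋ = 8 → I; lat ⌊87.0593/10⌋ = 8 → I.
Square: lon ⌊9.1292/2⌋ = 4; lat ⌊7.0593/1⌋ = 7.
Subsquare: lon ⌊1.1292/0.0833333⌋ = 13 → n; lat ⌊0.0593/0.0416667⌋ = 1 → b.

II47nb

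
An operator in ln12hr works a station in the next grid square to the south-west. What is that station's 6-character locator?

LN12gq

Longitude subsquare h = 7; −1 → 6 = g.
Latitude subsquare r = 17; −1 → 16 = q.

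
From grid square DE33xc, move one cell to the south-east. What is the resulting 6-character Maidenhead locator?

Longitude subsquare x = 23; +1 → 24, wraps to 0 = a, carry into square.
Longitude square 3; +1 → 4.
Latitude subsquare c = 2; −1 → 1 = b.

DE43ab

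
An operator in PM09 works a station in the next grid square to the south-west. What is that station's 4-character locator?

OM98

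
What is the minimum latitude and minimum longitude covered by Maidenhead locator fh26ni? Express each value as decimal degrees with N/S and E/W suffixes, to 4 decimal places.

13.6667° S, 74.9167° W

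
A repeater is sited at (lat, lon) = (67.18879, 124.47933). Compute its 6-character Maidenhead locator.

Shift to the Maidenhead origin (180°W, 90°S): lon 304.4793, lat 157.1888.
Field: 304.4793/20 → 15 → P, 157.1888/10 → 15 → P; chars PP.
Square: 4.4793/2 → 2, 7.1888/1 → 7; chars 27.
Subsquare: 0.4793/0.0833333 → 5 → f, 0.1888/0.0416667 → 4 → e; chars fe.

PP27fe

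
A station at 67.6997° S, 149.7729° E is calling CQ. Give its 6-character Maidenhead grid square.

QC42vh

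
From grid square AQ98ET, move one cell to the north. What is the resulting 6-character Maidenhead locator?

AQ98eu

Latitude subsquare t = 19; +1 → 20 = u.
The longitude characters are unchanged.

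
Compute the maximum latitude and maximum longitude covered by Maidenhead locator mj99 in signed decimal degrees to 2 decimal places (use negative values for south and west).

10.00, 80.00

Field M=12, J=9: +12·20° lon, +9·10° lat → SW at lon 60°, lat 0°.
Square 9, 9: +9·2° lon, +9·1° lat → SW at lon 78°, lat 9°.
Cell spans 2° lon × 1° lat. NE corner is SW corner plus one full cell.
latitude 10.00, longitude 80.00.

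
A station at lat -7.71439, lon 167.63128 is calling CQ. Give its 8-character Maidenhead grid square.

RI32tg58

Offset from 180°W / 90°S: lon 347.63128°, lat 82.28561°.
Field (20°×10°, letters A–R): lon ⌊347.63128/20⌋ = 17 → R; lat ⌊82.28561/10⌋ = 8 → I.
Square (2°×1°, digits 0–9): lon ⌊7.63128/2⌋ = 3; lat ⌊2.28561/1⌋ = 2.
Subsquare (5′×2.5′, letters a–x): lon ⌊1.63128/0.0833333⌋ = 19 → t; lat ⌊0.28561/0.0416667⌋ = 6 → g.
Extended square (30″×15″, digits 0–9): lon ⌊0.04795/0.00833333⌋ = 5; lat ⌊0.03561/0.00416667⌋ = 8.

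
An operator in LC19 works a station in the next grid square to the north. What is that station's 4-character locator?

Latitude square 9; +1 → 10, wraps to 0, carry into field.
Latitude field C = 2; +1 → 3 = D.
The longitude characters are unchanged.

LD10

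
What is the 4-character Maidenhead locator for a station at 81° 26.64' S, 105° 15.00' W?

Add 180° to longitude and 90° to latitude: 74.75, 8.56.
Field (20°×10°, letters A–R): lon ⌊74.75/20⌋ = 3 → D; lat ⌊8.56/10⌋ = 0 → A.
Square (2°×1°, digits 0–9): lon ⌊14.75/2⌋ = 7; lat ⌊8.56/1⌋ = 8.

DA78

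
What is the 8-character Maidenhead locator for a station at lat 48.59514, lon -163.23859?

AN88jo12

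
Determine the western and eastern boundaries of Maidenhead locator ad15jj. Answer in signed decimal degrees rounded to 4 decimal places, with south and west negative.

-177.2500, -177.1667

Field A=0, D=3: +0·20° lon, +3·10° lat → SW at lon -180°, lat -60°.
Square 1, 5: +1·2° lon, +5·1° lat → SW at lon -178°, lat -55°.
Subsquare j=9, j=9: +9·0.0833333° lon, +9·0.0416667° lat → SW at lon -177.25°, lat -54.625°.
Cell spans 0.0833333° lon × 0.0416667° lat.
west -177.2500, east -177.1667.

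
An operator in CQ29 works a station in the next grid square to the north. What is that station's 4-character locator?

CR20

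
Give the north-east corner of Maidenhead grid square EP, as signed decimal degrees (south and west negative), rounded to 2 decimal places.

70.00, -80.00

Field E=4, P=15: +4·20° lon, +15·10° lat → SW at lon -100°, lat 60°.
Cell spans 20° lon × 10° lat. NE corner is SW corner plus one full cell.
latitude 70.00, longitude -80.00.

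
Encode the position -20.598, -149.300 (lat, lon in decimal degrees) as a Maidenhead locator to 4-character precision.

Add 180° to longitude and 90° to latitude: 30.70, 69.40.
Field: lon ⌊30.70/20⌋ = 1 → B; lat ⌊69.40/10⌋ = 6 → G.
Square: lon ⌊10.70/2⌋ = 5; lat ⌊9.40/1⌋ = 9.

BG59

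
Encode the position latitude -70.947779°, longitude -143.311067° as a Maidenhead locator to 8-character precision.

BB89ib22

Shift to the Maidenhead origin (180°W, 90°S): lon 36.68893, lat 19.05222.
Field (20°×10°, letters A–R): lon ⌊36.68893/20⌋ = 1 → B; lat ⌊19.05222/10⌋ = 1 → B.
Square (2°×1°, digits 0–9): lon ⌊16.68893/2⌋ = 8; lat ⌊9.05222/1⌋ = 9.
Subsquare (5′×2.5′, letters a–x): lon ⌊0.68893/0.0833333⌋ = 8 → i; lat ⌊0.05222/0.0416667⌋ = 1 → b.
Extended square (30″×15″, digits 0–9): lon ⌊0.02227/0.00833333⌋ = 2; lat ⌊0.01055/0.00416667⌋ = 2.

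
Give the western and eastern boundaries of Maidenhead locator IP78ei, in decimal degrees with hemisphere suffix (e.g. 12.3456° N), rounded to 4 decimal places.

Field I=8, P=15: +8·20° lon, +15·10° lat → SW at lon -20°, lat 60°.
Square 7, 8: +7·2° lon, +8·1° lat → SW at lon -6°, lat 68°.
Subsquare e=4, i=8: +4·0.0833333° lon, +8·0.0416667° lat → SW at lon -5.66667°, lat 68.3333°.
Cell spans 0.0833333° lon × 0.0416667° lat.
west 5.6667° W, east 5.5833° W.

5.6667° W, 5.5833° W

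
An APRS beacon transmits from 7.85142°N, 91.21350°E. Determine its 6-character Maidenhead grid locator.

NJ57ou

Offset from 180°W / 90°S: lon 271.2135°, lat 97.8514°.
Field: 271.2135/20 → 13 → N, 97.8514/10 → 9 → J; chars NJ.
Square: 11.2135/2 → 5, 7.8514/1 → 7; chars 57.
Subsquare: 1.2135/0.0833333 → 14 → o, 0.8514/0.0416667 → 20 → u; chars ou.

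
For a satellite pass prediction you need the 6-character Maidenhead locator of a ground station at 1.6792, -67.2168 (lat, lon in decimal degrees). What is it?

FJ61jq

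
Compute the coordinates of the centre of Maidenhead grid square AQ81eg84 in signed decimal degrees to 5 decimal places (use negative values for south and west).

71.26875, -163.59583

Field A=0, Q=16: +0·20° lon, +16·10° lat → SW at lon -180°, lat 70°.
Square 8, 1: +8·2° lon, +1·1° lat → SW at lon -164°, lat 71°.
Subsquare e=4, g=6: +4·0.0833333° lon, +6·0.0416667° lat → SW at lon -163.667°, lat 71.25°.
Extended square 8, 4: +8·0.00833333° lon, +4·0.00416667° lat → SW at lon -163.6°, lat 71.2667°.
Cell spans 0.00833333° lon × 0.00416667° lat. Centre is SW corner plus half of each.
latitude 71.26875, longitude -163.59583.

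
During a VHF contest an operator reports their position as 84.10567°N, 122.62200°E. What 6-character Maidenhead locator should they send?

Shift to the Maidenhead origin (180°W, 90°S): lon 302.6220, lat 174.1057.
Field: lon ⌊302.6220/20⌋ = 15 → P; lat ⌊174.1057/10⌋ = 17 → R.
Square: lon ⌊2.6220/2⌋ = 1; lat ⌊4.1057/1⌋ = 4.
Subsquare: lon ⌊0.6220/0.0833333⌋ = 7 → h; lat ⌊0.1057/0.0416667⌋ = 2 → c.

PR14hc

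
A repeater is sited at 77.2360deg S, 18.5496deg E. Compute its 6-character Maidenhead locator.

JB92gs

Add 180° to longitude and 90° to latitude: 198.5496, 12.7640.
Field (20°×10°, letters A–R): 198.5496/20 → 9 → J, 12.7640/10 → 1 → B; chars JB.
Square (2°×1°, digits 0–9): 18.5496/2 → 9, 2.7640/1 → 2; chars 92.
Subsquare (5′×2.5′, letters a–x): 0.5496/0.0833333 → 6 → g, 0.7640/0.0416667 → 18 → s; chars gs.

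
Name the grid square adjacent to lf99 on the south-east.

MF08

Longitude square 9; +1 → 10, wraps to 0, carry into field.
Longitude field L = 11; +1 → 12 = M.
Latitude square 9; −1 → 8.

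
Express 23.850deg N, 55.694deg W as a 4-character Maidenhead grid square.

GL23

Offset from 180°W / 90°S: lon 124.31°, lat 113.85°.
Field: 124.31/20 → 6 → G, 113.85/10 → 11 → L; chars GL.
Square: 4.31/2 → 2, 3.85/1 → 3; chars 23.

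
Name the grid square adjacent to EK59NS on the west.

Longitude subsquare n = 13; −1 → 12 = m.
The latitude characters are unchanged.

EK59ms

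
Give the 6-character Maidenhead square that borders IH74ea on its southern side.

Latitude subsquare a = 0; −1 → -1, wraps to 23 = x, carry into square.
Latitude square 4; −1 → 3.
The longitude characters are unchanged.

IH73ex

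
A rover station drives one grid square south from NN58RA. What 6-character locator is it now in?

NN57rx

Latitude subsquare a = 0; −1 → -1, wraps to 23 = x, carry into square.
Latitude square 8; −1 → 7.
The longitude characters are unchanged.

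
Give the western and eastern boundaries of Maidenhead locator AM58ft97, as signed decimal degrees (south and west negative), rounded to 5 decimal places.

Field A=0, M=12: +0·20° lon, +12·10° lat → SW at lon -180°, lat 30°.
Square 5, 8: +5·2° lon, +8·1° lat → SW at lon -170°, lat 38°.
Subsquare f=5, t=19: +5·0.0833333° lon, +19·0.0416667° lat → SW at lon -169.583°, lat 38.7917°.
Extended square 9, 7: +9·0.00833333° lon, +7·0.00416667° lat → SW at lon -169.508°, lat 38.8208°.
Cell spans 0.00833333° lon × 0.00416667° lat.
west -169.50833, east -169.50000.

-169.50833, -169.50000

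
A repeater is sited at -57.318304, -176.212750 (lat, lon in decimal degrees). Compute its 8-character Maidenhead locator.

Shift to the Maidenhead origin (180°W, 90°S): lon 3.78725, lat 32.68170.
Field (20°×10°, letters A–R): lon ⌊3.78725/20⌋ = 0 → A; lat ⌊32.68170/10⌋ = 3 → D.
Square (2°×1°, digits 0–9): lon ⌊3.78725/2⌋ = 1; lat ⌊2.68170/1⌋ = 2.
Subsquare (5′×2.5′, letters a–x): lon ⌊1.78725/0.0833333⌋ = 21 → v; lat ⌊0.68170/0.0416667⌋ = 16 → q.
Extended square (30″×15″, digits 0–9): lon ⌊0.03725/0.00833333⌋ = 4; lat ⌊0.01503/0.00416667⌋ = 3.

AD12vq43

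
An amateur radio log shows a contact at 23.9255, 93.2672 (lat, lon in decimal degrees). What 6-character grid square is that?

Shift to the Maidenhead origin (180°W, 90°S): lon 273.2672, lat 113.9255.
Field (20°×10°, letters A–R): lon ⌊273.2672/20⌋ = 13 → N; lat ⌊113.9255/10⌋ = 11 → L.
Square (2°×1°, digits 0–9): lon ⌊13.2672/2⌋ = 6; lat ⌊3.9255/1⌋ = 3.
Subsquare (5′×2.5′, letters a–x): lon ⌊1.2672/0.0833333⌋ = 15 → p; lat ⌊0.9255/0.0416667⌋ = 22 → w.

NL63pw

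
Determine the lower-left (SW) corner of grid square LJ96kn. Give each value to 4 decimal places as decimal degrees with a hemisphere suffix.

Field L=11, J=9: +11·20° lon, +9·10° lat → SW at lon 40°, lat 0°.
Square 9, 6: +9·2° lon, +6·1° lat → SW at lon 58°, lat 6°.
Subsquare k=10, n=13: +10·0.0833333° lon, +13·0.0416667° lat → SW at lon 58.8333°, lat 6.54167°.
latitude 6.5417° N, longitude 58.8333° E.

6.5417° N, 58.8333° E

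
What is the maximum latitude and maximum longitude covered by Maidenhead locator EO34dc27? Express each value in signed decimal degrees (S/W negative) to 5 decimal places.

54.11667, -93.72500

Field E=4, O=14: +4·20° lon, +14·10° lat → SW at lon -100°, lat 50°.
Square 3, 4: +3·2° lon, +4·1° lat → SW at lon -94°, lat 54°.
Subsquare d=3, c=2: +3·0.0833333° lon, +2·0.0416667° lat → SW at lon -93.75°, lat 54.0833°.
Extended square 2, 7: +2·0.00833333° lon, +7·0.00416667° lat → SW at lon -93.7333°, lat 54.1125°.
Cell spans 0.00833333° lon × 0.00416667° lat. NE corner is SW corner plus one full cell.
latitude 54.11667, longitude -93.72500.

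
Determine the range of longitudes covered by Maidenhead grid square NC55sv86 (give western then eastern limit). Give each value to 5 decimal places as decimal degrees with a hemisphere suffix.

Field N=13, C=2: +13·20° lon, +2·10° lat → SW at lon 80°, lat -70°.
Square 5, 5: +5·2° lon, +5·1° lat → SW at lon 90°, lat -65°.
Subsquare s=18, v=21: +18·0.0833333° lon, +21·0.0416667° lat → SW at lon 91.5°, lat -64.125°.
Extended square 8, 6: +8·0.00833333° lon, +6·0.00416667° lat → SW at lon 91.5667°, lat -64.1°.
Cell spans 0.00833333° lon × 0.00416667° lat.
west 91.56667° E, east 91.57500° E.

91.56667° E, 91.57500° E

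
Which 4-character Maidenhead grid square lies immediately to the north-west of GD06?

Longitude square 0; −1 → -1, wraps to 9, carry into field.
Longitude field G = 6; −1 → 5 = F.
Latitude square 6; +1 → 7.

FD97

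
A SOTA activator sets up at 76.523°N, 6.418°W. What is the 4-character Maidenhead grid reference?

IQ66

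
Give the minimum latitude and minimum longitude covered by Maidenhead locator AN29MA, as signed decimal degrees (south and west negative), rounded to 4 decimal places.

49.0000, -175.0000

Field A=0, N=13: +0·20° lon, +13·10° lat → SW at lon -180°, lat 40°.
Square 2, 9: +2·2° lon, +9·1° lat → SW at lon -176°, lat 49°.
Subsquare m=12, a=0: +12·0.0833333° lon, +0·0.0416667° lat → SW at lon -175°, lat 49°.
latitude 49.0000, longitude -175.0000.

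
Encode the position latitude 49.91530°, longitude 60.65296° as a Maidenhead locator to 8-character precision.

MN09hv89

Add 180° to longitude and 90° to latitude: 240.65296, 139.91530.
Field (20°×10°, letters A–R): lon ⌊240.65296/20⌋ = 12 → M; lat ⌊139.91530/10⌋ = 13 → N.
Square (2°×1°, digits 0–9): lon ⌊0.65296/2⌋ = 0; lat ⌊9.91530/1⌋ = 9.
Subsquare (5′×2.5′, letters a–x): lon ⌊0.65296/0.0833333⌋ = 7 → h; lat ⌊0.91530/0.0416667⌋ = 21 → v.
Extended square (30″×15″, digits 0–9): lon ⌊0.06963/0.00833333⌋ = 8; lat ⌊0.04030/0.00416667⌋ = 9.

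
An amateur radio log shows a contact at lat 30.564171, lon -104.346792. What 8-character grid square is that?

Shift to the Maidenhead origin (180°W, 90°S): lon 75.65321, lat 120.56417.
Field: 75.65321/20 → 3 → D, 120.56417/10 → 12 → M; chars DM.
Square: 15.65321/2 → 7, 0.56417/1 → 0; chars 70.
Subsquare: 1.65321/0.0833333 → 19 → t, 0.56417/0.0416667 → 13 → n; chars tn.
Extended square: 0.06987/0.00833333 → 8, 0.02250/0.00416667 → 5; chars 85.

DM70tn85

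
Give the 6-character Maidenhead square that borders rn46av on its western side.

RN36xv

Longitude subsquare a = 0; −1 → -1, wraps to 23 = x, carry into square.
Longitude square 4; −1 → 3.
The latitude characters are unchanged.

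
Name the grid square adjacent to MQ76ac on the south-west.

MQ66xb

Longitude subsquare a = 0; −1 → -1, wraps to 23 = x, carry into square.
Longitude square 7; −1 → 6.
Latitude subsquare c = 2; −1 → 1 = b.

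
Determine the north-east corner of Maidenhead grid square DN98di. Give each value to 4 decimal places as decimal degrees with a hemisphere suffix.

Field D=3, N=13: +3·20° lon, +13·10° lat → SW at lon -120°, lat 40°.
Square 9, 8: +9·2° lon, +8·1° lat → SW at lon -102°, lat 48°.
Subsquare d=3, i=8: +3·0.0833333° lon, +8·0.0416667° lat → SW at lon -101.75°, lat 48.3333°.
Cell spans 0.0833333° lon × 0.0416667° lat. NE corner is SW corner plus one full cell.
latitude 48.3750° N, longitude 101.6667° W.

48.3750° N, 101.6667° W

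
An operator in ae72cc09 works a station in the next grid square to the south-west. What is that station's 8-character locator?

AE72bc98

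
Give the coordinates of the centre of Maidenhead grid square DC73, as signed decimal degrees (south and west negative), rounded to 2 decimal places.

-66.50, -105.00

Field D=3, C=2: +3·20° lon, +2·10° lat → SW at lon -120°, lat -70°.
Square 7, 3: +7·2° lon, +3·1° lat → SW at lon -106°, lat -67°.
Cell spans 2° lon × 1° lat. Centre is SW corner plus half of each.
latitude -66.50, longitude -105.00.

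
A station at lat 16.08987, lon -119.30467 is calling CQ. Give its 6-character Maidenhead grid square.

DK06ic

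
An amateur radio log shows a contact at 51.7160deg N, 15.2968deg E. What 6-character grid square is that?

JO71pr

Offset from 180°W / 90°S: lon 195.2968°, lat 141.7160°.
Field (20°×10°, letters A–R): 195.2968/20 → 9 → J, 141.7160/10 → 14 → O; chars JO.
Square (2°×1°, digits 0–9): 15.2968/2 → 7, 1.7160/1 → 1; chars 71.
Subsquare (5′×2.5′, letters a–x): 1.2968/0.0833333 → 15 → p, 0.7160/0.0416667 → 17 → r; chars pr.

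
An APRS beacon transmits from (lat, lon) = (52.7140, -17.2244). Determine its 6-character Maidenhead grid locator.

IO12jr

Shift to the Maidenhead origin (180°W, 90°S): lon 162.7756, lat 142.7140.
Field: lon ⌊162.7756/20⌋ = 8 → I; lat ⌊142.7140/10⌋ = 14 → O.
Square: lon ⌊2.7756/2⌋ = 1; lat ⌊2.7140/1⌋ = 2.
Subsquare: lon ⌊0.7756/0.0833333⌋ = 9 → j; lat ⌊0.7140/0.0416667⌋ = 17 → r.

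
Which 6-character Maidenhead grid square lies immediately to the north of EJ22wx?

Latitude subsquare x = 23; +1 → 24, wraps to 0 = a, carry into square.
Latitude square 2; +1 → 3.
The longitude characters are unchanged.

EJ23wa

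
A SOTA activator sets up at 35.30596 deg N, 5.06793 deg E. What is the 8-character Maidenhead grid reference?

JM25mh83

Offset from 180°W / 90°S: lon 185.06793°, lat 125.30596°.
Field: 185.06793/20 → 9 → J, 125.30596/10 → 12 → M; chars JM.
Square: 5.06793/2 → 2, 5.30596/1 → 5; chars 25.
Subsquare: 1.06793/0.0833333 → 12 → m, 0.30596/0.0416667 → 7 → h; chars mh.
Extended square: 0.06793/0.00833333 → 8, 0.01429/0.00416667 → 3; chars 83.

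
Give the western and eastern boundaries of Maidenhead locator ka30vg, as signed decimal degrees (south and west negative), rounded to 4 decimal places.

Field K=10, A=0: +10·20° lon, +0·10° lat → SW at lon 20°, lat -90°.
Square 3, 0: +3·2° lon, +0·1° lat → SW at lon 26°, lat -90°.
Subsquare v=21, g=6: +21·0.0833333° lon, +6·0.0416667° lat → SW at lon 27.75°, lat -89.75°.
Cell spans 0.0833333° lon × 0.0416667° lat.
west 27.7500, east 27.8333.

27.7500, 27.8333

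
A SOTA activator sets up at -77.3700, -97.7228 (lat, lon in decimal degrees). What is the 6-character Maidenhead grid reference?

Add 180° to longitude and 90° to latitude: 82.2772, 12.6300.
Field: 82.2772/20 → 4 → E, 12.6300/10 → 1 → B; chars EB.
Square: 2.2772/2 → 1, 2.6300/1 → 2; chars 12.
Subsquare: 0.2772/0.0833333 → 3 → d, 0.6300/0.0416667 → 15 → p; chars dp.

EB12dp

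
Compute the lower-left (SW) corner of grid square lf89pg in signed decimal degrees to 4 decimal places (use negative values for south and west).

-30.7500, 57.2500

Field L=11, F=5: +11·20° lon, +5·10° lat → SW at lon 40°, lat -40°.
Square 8, 9: +8·2° lon, +9·1° lat → SW at lon 56°, lat -31°.
Subsquare p=15, g=6: +15·0.0833333° lon, +6·0.0416667° lat → SW at lon 57.25°, lat -30.75°.
latitude -30.7500, longitude 57.2500.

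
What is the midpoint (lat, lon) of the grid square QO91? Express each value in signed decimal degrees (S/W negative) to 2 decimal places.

Field Q=16, O=14: +16·20° lon, +14·10° lat → SW at lon 140°, lat 50°.
Square 9, 1: +9·2° lon, +1·1° lat → SW at lon 158°, lat 51°.
Cell spans 2° lon × 1° lat. Centre is SW corner plus half of each.
latitude 51.50, longitude 159.00.

51.50, 159.00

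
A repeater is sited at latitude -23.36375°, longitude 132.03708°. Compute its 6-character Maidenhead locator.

Shift to the Maidenhead origin (180°W, 90°S): lon 312.0371, lat 66.6363.
Field: 312.0371/20 → 15 → P, 66.6363/10 → 6 → G; chars PG.
Square: 12.0371/2 → 6, 6.6363/1 → 6; chars 66.
Subsquare: 0.0371/0.0833333 → 0 → a, 0.6363/0.0416667 → 15 → p; chars ap.

PG66ap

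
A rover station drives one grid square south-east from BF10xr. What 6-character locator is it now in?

BF20aq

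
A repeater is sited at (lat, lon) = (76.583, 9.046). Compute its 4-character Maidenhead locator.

JQ46

Offset from 180°W / 90°S: lon 189.05°, lat 166.58°.
Field: lon ⌊189.05/20⌋ = 9 → J; lat ⌊166.58/10⌋ = 16 → Q.
Square: lon ⌊9.05/2⌋ = 4; lat ⌊6.58/1⌋ = 6.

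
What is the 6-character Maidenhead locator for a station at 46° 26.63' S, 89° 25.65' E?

Shift to the Maidenhead origin (180°W, 90°S): lon 269.4275, lat 43.5562.
Field (20°×10°, letters A–R): lon ⌊269.4275/20⌋ = 13 → N; lat ⌊43.5562/10⌋ = 4 → E.
Square (2°×1°, digits 0–9): lon ⌊9.4275/2⌋ = 4; lat ⌊3.5562/1⌋ = 3.
Subsquare (5′×2.5′, letters a–x): lon ⌊1.4275/0.0833333⌋ = 17 → r; lat ⌊0.5562/0.0416667⌋ = 13 → n.

NE43rn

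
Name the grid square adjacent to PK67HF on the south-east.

PK67ie

Longitude subsquare h = 7; +1 → 8 = i.
Latitude subsquare f = 5; −1 → 4 = e.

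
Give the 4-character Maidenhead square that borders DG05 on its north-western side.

Longitude square 0; −1 → -1, wraps to 9, carry into field.
Longitude field D = 3; −1 → 2 = C.
Latitude square 5; +1 → 6.

CG96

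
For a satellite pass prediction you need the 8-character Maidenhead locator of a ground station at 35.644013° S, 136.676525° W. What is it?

CF14pi85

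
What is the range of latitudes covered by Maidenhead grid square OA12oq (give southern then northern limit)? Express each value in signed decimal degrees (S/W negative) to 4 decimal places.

-87.3333, -87.2917

Field O=14, A=0: +14·20° lon, +0·10° lat → SW at lon 100°, lat -90°.
Square 1, 2: +1·2° lon, +2·1° lat → SW at lon 102°, lat -88°.
Subsquare o=14, q=16: +14·0.0833333° lon, +16·0.0416667° lat → SW at lon 103.167°, lat -87.3333°.
Cell spans 0.0833333° lon × 0.0416667° lat.
south -87.3333, north -87.2917.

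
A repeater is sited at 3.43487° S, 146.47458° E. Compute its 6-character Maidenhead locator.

QI36fn

Shift to the Maidenhead origin (180°W, 90°S): lon 326.4746, lat 86.5651.
Field: lon ⌊326.4746/20⌋ = 16 → Q; lat ⌊86.5651/10⌋ = 8 → I.
Square: lon ⌊6.4746/2⌋ = 3; lat ⌊6.5651/1⌋ = 6.
Subsquare: lon ⌊0.4746/0.0833333⌋ = 5 → f; lat ⌊0.5651/0.0416667⌋ = 13 → n.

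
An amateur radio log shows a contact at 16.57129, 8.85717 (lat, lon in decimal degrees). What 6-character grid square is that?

JK46kn

Shift to the Maidenhead origin (180°W, 90°S): lon 188.8572, lat 106.5713.
Field: 188.8572/20 → 9 → J, 106.5713/10 → 10 → K; chars JK.
Square: 8.8572/2 → 4, 6.5713/1 → 6; chars 46.
Subsquare: 0.8572/0.0833333 → 10 → k, 0.5713/0.0416667 → 13 → n; chars kn.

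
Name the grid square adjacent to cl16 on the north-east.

CL27

Longitude square 1; +1 → 2.
Latitude square 6; +1 → 7.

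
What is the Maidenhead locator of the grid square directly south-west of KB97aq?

KB87xp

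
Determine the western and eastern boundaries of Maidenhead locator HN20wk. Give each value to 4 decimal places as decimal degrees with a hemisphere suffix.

34.1667° W, 34.0833° W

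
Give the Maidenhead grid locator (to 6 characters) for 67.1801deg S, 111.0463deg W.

DC42lt

Add 180° to longitude and 90° to latitude: 68.9537, 22.8199.
Field: 68.9537/20 → 3 → D, 22.8199/10 → 2 → C; chars DC.
Square: 8.9537/2 → 4, 2.8199/1 → 2; chars 42.
Subsquare: 0.9537/0.0833333 → 11 → l, 0.8199/0.0416667 → 19 → t; chars lt.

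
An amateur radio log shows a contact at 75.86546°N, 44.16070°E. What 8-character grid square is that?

Add 180° to longitude and 90° to latitude: 224.16070, 165.86546.
Field: lon ⌊224.16070/20⌋ = 11 → L; lat ⌊165.86546/10⌋ = 16 → Q.
Square: lon ⌊4.16070/2⌋ = 2; lat ⌊5.86546/1⌋ = 5.
Subsquare: lon ⌊0.16070/0.0833333⌋ = 1 → b; lat ⌊0.86546/0.0416667⌋ = 20 → u.
Extended square: lon ⌊0.07737/0.00833333⌋ = 9; lat ⌊0.03213/0.00416667⌋ = 7.

LQ25bu97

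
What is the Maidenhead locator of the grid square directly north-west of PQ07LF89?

PQ07lg70

Longitude extended square 8; −1 → 7.
Latitude extended square 9; +1 → 10, wraps to 0, carry into subsquare.
Latitude subsquare f = 5; +1 → 6 = g.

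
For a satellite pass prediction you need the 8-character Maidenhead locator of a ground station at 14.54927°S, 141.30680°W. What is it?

Add 180° to longitude and 90° to latitude: 38.69320, 75.45073.
Field (20°×10°, letters A–R): lon ⌊38.69320/20⌋ = 1 → B; lat ⌊75.45073/10⌋ = 7 → H.
Square (2°×1°, digits 0–9): lon ⌊18.69320/2⌋ = 9; lat ⌊5.45073/1⌋ = 5.
Subsquare (5′×2.5′, letters a–x): lon ⌊0.69320/0.0833333⌋ = 8 → i; lat ⌊0.45073/0.0416667⌋ = 10 → k.
Extended square (30″×15″, digits 0–9): lon ⌊0.02653/0.00833333⌋ = 3; lat ⌊0.03406/0.00416667⌋ = 8.

BH95ik38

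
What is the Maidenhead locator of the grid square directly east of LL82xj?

Longitude subsquare x = 23; +1 → 24, wraps to 0 = a, carry into square.
Longitude square 8; +1 → 9.
The latitude characters are unchanged.

LL92aj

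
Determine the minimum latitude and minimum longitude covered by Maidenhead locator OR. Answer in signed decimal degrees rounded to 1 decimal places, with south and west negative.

80.0, 100.0

Field O=14, R=17: +14·20° lon, +17·10° lat → SW at lon 100°, lat 80°.
latitude 80.0, longitude 100.0.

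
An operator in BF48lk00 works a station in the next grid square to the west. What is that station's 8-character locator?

BF48kk90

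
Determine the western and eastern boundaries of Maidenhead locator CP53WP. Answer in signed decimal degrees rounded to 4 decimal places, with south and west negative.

-128.1667, -128.0833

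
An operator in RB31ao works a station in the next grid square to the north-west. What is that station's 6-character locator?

Longitude subsquare a = 0; −1 → -1, wraps to 23 = x, carry into square.
Longitude square 3; −1 → 2.
Latitude subsquare o = 14; +1 → 15 = p.

RB21xp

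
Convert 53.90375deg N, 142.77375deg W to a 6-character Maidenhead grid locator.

Offset from 180°W / 90°S: lon 37.2262°, lat 143.9038°.
Field (20°×10°, letters A–R): lon ⌊37.2262/20⌋ = 1 → B; lat ⌊143.9038/10⌋ = 14 → O.
Square (2°×1°, digits 0–9): lon ⌊17.2262/2⌋ = 8; lat ⌊3.9038/1⌋ = 3.
Subsquare (5′×2.5′, letters a–x): lon ⌊1.2262/0.0833333⌋ = 14 → o; lat ⌊0.9038/0.0416667⌋ = 21 → v.

BO83ov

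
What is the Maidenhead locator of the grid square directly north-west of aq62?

AQ53

Longitude square 6; −1 → 5.
Latitude square 2; +1 → 3.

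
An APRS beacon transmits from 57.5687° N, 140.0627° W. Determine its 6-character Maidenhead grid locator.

BO97xn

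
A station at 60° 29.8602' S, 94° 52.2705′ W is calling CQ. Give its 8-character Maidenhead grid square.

Shift to the Maidenhead origin (180°W, 90°S): lon 85.12883, lat 29.50233.
Field: 85.12883/20 → 4 → E, 29.50233/10 → 2 → C; chars EC.
Square: 5.12883/2 → 2, 9.50233/1 → 9; chars 29.
Subsquare: 1.12883/0.0833333 → 13 → n, 0.50233/0.0416667 → 12 → m; chars nm.
Extended square: 0.04549/0.00833333 → 5, 0.00233/0.00416667 → 0; chars 50.

EC29nm50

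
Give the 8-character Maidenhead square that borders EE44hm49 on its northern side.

Latitude extended square 9; +1 → 10, wraps to 0, carry into subsquare.
Latitude subsquare m = 12; +1 → 13 = n.
The longitude characters are unchanged.

EE44hn40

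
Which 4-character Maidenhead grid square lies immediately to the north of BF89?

BG80

Latitude square 9; +1 → 10, wraps to 0, carry into field.
Latitude field F = 5; +1 → 6 = G.
The longitude characters are unchanged.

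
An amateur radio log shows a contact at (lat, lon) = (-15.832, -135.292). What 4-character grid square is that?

CH24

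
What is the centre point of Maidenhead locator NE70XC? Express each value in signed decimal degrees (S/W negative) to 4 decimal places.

Field N=13, E=4: +13·20° lon, +4·10° lat → SW at lon 80°, lat -50°.
Square 7, 0: +7·2° lon, +0·1° lat → SW at lon 94°, lat -50°.
Subsquare x=23, c=2: +23·0.0833333° lon, +2·0.0416667° lat → SW at lon 95.9167°, lat -49.9167°.
Cell spans 0.0833333° lon × 0.0416667° lat. Centre is SW corner plus half of each.
latitude -49.8958, longitude 95.9583.

-49.8958, 95.9583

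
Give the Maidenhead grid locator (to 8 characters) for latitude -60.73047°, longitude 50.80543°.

LC59jg64

Offset from 180°W / 90°S: lon 230.80543°, lat 29.26953°.
Field: 230.80543/20 → 11 → L, 29.26953/10 → 2 → C; chars LC.
Square: 10.80543/2 → 5, 9.26953/1 → 9; chars 59.
Subsquare: 0.80543/0.0833333 → 9 → j, 0.26953/0.0416667 → 6 → g; chars jg.
Extended square: 0.05543/0.00833333 → 6, 0.01953/0.00416667 → 4; chars 64.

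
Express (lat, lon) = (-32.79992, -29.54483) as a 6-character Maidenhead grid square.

HF57fe

Shift to the Maidenhead origin (180°W, 90°S): lon 150.4552, lat 57.2001.
Field: lon ⌊150.4552/20⌋ = 7 → H; lat ⌊57.2001/10⌋ = 5 → F.
Square: lon ⌊10.4552/2⌋ = 5; lat ⌊7.2001/1⌋ = 7.
Subsquare: lon ⌊0.4552/0.0833333⌋ = 5 → f; lat ⌊0.2001/0.0416667⌋ = 4 → e.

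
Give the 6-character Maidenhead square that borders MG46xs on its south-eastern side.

MG56ar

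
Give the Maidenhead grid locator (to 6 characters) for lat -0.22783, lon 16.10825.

Add 180° to longitude and 90° to latitude: 196.1082, 89.7722.
Field (20°×10°, letters A–R): 196.1082/20 → 9 → J, 89.7722/10 → 8 → I; chars JI.
Square (2°×1°, digits 0–9): 16.1082/2 → 8, 9.7722/1 → 9; chars 89.
Subsquare (5′×2.5′, letters a–x): 0.1082/0.0833333 → 1 → b, 0.7722/0.0416667 → 18 → s; chars bs.

JI89bs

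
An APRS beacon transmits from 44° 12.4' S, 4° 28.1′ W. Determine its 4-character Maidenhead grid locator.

IE75

Shift to the Maidenhead origin (180°W, 90°S): lon 175.53, lat 45.79.
Field: lon ⌊175.53/20⌋ = 8 → I; lat ⌊45.79/10⌋ = 4 → E.
Square: lon ⌊15.53/2⌋ = 7; lat ⌊5.79/1⌋ = 5.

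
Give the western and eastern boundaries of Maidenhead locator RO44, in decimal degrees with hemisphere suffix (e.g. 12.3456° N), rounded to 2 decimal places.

Field R=17, O=14: +17·20° lon, +14·10° lat → SW at lon 160°, lat 50°.
Square 4, 4: +4·2° lon, +4·1° lat → SW at lon 168°, lat 54°.
Cell spans 2° lon × 1° lat.
west 168.00° E, east 170.00° E.

168.00° E, 170.00° E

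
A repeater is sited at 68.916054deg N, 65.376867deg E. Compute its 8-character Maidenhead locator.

MP28qv59

Add 180° to longitude and 90° to latitude: 245.37687, 158.91605.
Field: lon ⌊245.37687/20⌋ = 12 → M; lat ⌊158.91605/10⌋ = 15 → P.
Square: lon ⌊5.37687/2⌋ = 2; lat ⌊8.91605/1⌋ = 8.
Subsquare: lon ⌊1.37687/0.0833333⌋ = 16 → q; lat ⌊0.91605/0.0416667⌋ = 21 → v.
Extended square: lon ⌊0.04353/0.00833333⌋ = 5; lat ⌊0.04105/0.00416667⌋ = 9.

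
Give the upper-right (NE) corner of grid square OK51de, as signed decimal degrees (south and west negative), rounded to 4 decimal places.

11.2083, 110.3333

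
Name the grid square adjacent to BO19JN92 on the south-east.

Longitude extended square 9; +1 → 10, wraps to 0, carry into subsquare.
Longitude subsquare j = 9; +1 → 10 = k.
Latitude extended square 2; −1 → 1.

BO19kn01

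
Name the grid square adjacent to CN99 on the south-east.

DN08

Longitude square 9; +1 → 10, wraps to 0, carry into field.
Longitude field C = 2; +1 → 3 = D.
Latitude square 9; −1 → 8.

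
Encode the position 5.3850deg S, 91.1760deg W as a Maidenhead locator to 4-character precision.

EI44

Offset from 180°W / 90°S: lon 88.82°, lat 84.61°.
Field: 88.82/20 → 4 → E, 84.61/10 → 8 → I; chars EI.
Square: 8.82/2 → 4, 4.61/1 → 4; chars 44.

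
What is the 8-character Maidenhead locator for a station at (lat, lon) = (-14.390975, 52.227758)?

LH65co76

Offset from 180°W / 90°S: lon 232.22776°, lat 75.60903°.
Field: lon ⌊232.22776/20⌋ = 11 → L; lat ⌊75.60903/10⌋ = 7 → H.
Square: lon ⌊12.22776/2⌋ = 6; lat ⌊5.60903/1⌋ = 5.
Subsquare: lon ⌊0.22776/0.0833333⌋ = 2 → c; lat ⌊0.60903/0.0416667⌋ = 14 → o.
Extended square: lon ⌊0.06109/0.00833333⌋ = 7; lat ⌊0.02569/0.00416667⌋ = 6.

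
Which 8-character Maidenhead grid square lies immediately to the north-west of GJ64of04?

GJ64nf95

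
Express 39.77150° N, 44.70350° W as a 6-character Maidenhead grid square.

Offset from 180°W / 90°S: lon 135.2965°, lat 129.7715°.
Field (20°×10°, letters A–R): 135.2965/20 → 6 → G, 129.7715/10 → 12 → M; chars GM.
Square (2°×1°, digits 0–9): 15.2965/2 → 7, 9.7715/1 → 9; chars 79.
Subsquare (5′×2.5′, letters a–x): 1.2965/0.0833333 → 15 → p, 0.7715/0.0416667 → 18 → s; chars ps.

GM79ps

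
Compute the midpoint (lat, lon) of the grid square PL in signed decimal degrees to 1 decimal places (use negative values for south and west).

25.0, 130.0

Field P=15, L=11: +15·20° lon, +11·10° lat → SW at lon 120°, lat 20°.
Cell spans 20° lon × 10° lat. Centre is SW corner plus half of each.
latitude 25.0, longitude 130.0.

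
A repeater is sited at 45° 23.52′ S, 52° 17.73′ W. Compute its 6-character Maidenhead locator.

Shift to the Maidenhead origin (180°W, 90°S): lon 127.7045, lat 44.6080.
Field: lon ⌊127.7045/20⌋ = 6 → G; lat ⌊44.6080/10⌋ = 4 → E.
Square: lon ⌊7.7045/2⌋ = 3; lat ⌊4.6080/1⌋ = 4.
Subsquare: lon ⌊1.7045/0.0833333⌋ = 20 → u; lat ⌊0.6080/0.0416667⌋ = 14 → o.

GE34uo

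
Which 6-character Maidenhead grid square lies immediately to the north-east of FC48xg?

Longitude subsquare x = 23; +1 → 24, wraps to 0 = a, carry into square.
Longitude square 4; +1 → 5.
Latitude subsquare g = 6; +1 → 7 = h.

FC58ah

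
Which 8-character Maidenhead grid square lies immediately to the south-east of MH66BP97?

Longitude extended square 9; +1 → 10, wraps to 0, carry into subsquare.
Longitude subsquare b = 1; +1 → 2 = c.
Latitude extended square 7; −1 → 6.

MH66cp06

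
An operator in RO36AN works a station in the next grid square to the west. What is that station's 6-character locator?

RO26xn

Longitude subsquare a = 0; −1 → -1, wraps to 23 = x, carry into square.
Longitude square 3; −1 → 2.
The latitude characters are unchanged.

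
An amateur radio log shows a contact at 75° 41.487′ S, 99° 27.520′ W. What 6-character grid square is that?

Add 180° to longitude and 90° to latitude: 80.5413, 14.3085.
Field (20°×10°, letters A–R): 80.5413/20 → 4 → E, 14.3085/10 → 1 → B; chars EB.
Square (2°×1°, digits 0–9): 0.5413/2 → 0, 4.3085/1 → 4; chars 04.
Subsquare (5′×2.5′, letters a–x): 0.5413/0.0833333 → 6 → g, 0.3085/0.0416667 → 7 → h; chars gh.

EB04gh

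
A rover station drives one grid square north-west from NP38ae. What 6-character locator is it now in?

Longitude subsquare a = 0; −1 → -1, wraps to 23 = x, carry into square.
Longitude square 3; −1 → 2.
Latitude subsquare e = 4; +1 → 5 = f.

NP28xf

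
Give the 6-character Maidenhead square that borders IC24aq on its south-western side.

Longitude subsquare a = 0; −1 → -1, wraps to 23 = x, carry into square.
Longitude square 2; −1 → 1.
Latitude subsquare q = 16; −1 → 15 = p.

IC14xp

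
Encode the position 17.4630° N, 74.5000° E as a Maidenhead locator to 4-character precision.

MK77

Offset from 180°W / 90°S: lon 254.50°, lat 107.46°.
Field (20°×10°, letters A–R): 254.50/20 → 12 → M, 107.46/10 → 10 → K; chars MK.
Square (2°×1°, digits 0–9): 14.50/2 → 7, 7.46/1 → 7; chars 77.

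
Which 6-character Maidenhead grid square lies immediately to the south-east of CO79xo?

CO89an

Longitude subsquare x = 23; +1 → 24, wraps to 0 = a, carry into square.
Longitude square 7; +1 → 8.
Latitude subsquare o = 14; −1 → 13 = n.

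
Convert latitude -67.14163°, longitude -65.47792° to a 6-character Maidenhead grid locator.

FC72gu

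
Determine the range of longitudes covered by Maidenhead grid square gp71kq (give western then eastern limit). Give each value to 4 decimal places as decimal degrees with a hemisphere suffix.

45.1667° W, 45.0833° W

Field G=6, P=15: +6·20° lon, +15·10° lat → SW at lon -60°, lat 60°.
Square 7, 1: +7·2° lon, +1·1° lat → SW at lon -46°, lat 61°.
Subsquare k=10, q=16: +10·0.0833333° lon, +16·0.0416667° lat → SW at lon -45.1667°, lat 61.6667°.
Cell spans 0.0833333° lon × 0.0416667° lat.
west 45.1667° W, east 45.0833° W.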